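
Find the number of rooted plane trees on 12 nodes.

A rooted plane tree on 12 nodes has 11 edges, and such trees are counted by C_11.
C_11 = 58786.

58786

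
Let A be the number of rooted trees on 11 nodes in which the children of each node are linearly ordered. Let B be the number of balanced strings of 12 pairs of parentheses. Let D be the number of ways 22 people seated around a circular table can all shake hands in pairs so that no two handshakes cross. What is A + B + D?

A rooted plane tree on 11 nodes has 10 edges, and such trees are counted by C_10. So A = C_10 = 16796.
With 12 pairs the number of balanced bracket strings is the Catalan number C_12. So B = C_12 = 208012.
With 22 = 2·11 people, non-crossing handshake pairings are non-crossing perfect matchings on a circle, counted by C_11. So D = C_11 = 58786.
A + B + D = 16796 + 208012 + 58786 = 283594.

283594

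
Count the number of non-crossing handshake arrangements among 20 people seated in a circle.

Non-crossing handshake pairings of 2n people are counted by C_n; 20 people gives n = 10.
C_10 = C(20,10)/11 = 184756/11 = 16796.

16796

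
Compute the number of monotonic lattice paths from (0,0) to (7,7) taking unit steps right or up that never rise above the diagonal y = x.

429

Sub-diagonal monotone paths from (0,0) to (7,7) biject with Dyck paths of semilength 7, giving C_7.
C_7 = 429.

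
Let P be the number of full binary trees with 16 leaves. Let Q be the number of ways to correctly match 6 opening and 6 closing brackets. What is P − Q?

Full binary trees with 16 leaves have 16−1 = 15 internal nodes, so there are C_15 of them. So P = C_15 = 9694845.
With 6 pairs the number of balanced bracket strings is the Catalan number C_6. So Q = C_6 = 132.
P − Q = 9694845 − 132 = 9694713.

9694713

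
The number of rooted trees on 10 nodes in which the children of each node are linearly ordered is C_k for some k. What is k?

9

A rooted plane tree on 10 nodes has 9 edges, and such trees are counted by C_9.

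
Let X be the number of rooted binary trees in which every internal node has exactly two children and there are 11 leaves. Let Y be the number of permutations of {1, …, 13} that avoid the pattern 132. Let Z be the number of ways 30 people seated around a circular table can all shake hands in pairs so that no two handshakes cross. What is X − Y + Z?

Full binary trees with 11 leaves have 11−1 = 10 internal nodes, so there are C_10 of them. So X = C_10 = 16796.
For any fixed pattern of length 3, the pattern-avoiding permutations of [13] number C_13. So Y = C_13 = 742900.
With 30 = 2·15 people, non-crossing handshake pairings are non-crossing perfect matchings on a circle, counted by C_15. So Z = C_15 = 9694845.
X − Y + Z = 16796 − 742900 + 9694845 = 8968741.

8968741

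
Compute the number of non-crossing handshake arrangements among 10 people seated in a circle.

42

With 10 = 2·5 people, non-crossing handshake pairings are non-crossing perfect matchings on a circle, counted by C_5.
C_5 = 42.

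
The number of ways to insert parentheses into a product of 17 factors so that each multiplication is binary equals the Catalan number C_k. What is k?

16

Ways to associate a product of 17 factors correspond to binary trees on 17 leaves, so the count is C_16.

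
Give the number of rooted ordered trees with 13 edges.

Rooted ordered trees with n edges are counted by C_n; here n = 13.
C_13 = 742900.

742900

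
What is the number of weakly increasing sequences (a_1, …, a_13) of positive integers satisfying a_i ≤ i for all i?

Weakly increasing sequences with a_i ≤ i biject with Dyck paths of semilength 13, so there are C_13.
C_13 = 742900.

742900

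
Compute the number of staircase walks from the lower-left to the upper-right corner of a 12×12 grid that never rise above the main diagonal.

208012

Monotone paths in an n×n grid that stay weakly below the diagonal are counted by C_n; here n = 12.
C_12 = C(24,12)/13 = 2704156/13 = 208012.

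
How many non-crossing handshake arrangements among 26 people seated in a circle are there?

742900

Non-crossing handshake pairings of 2n people are counted by C_n; 26 people gives n = 13.
C_13 = C(26,13)/14 = 10400600/14 = 742900.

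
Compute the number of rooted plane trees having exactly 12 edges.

208012

Rooted ordered trees with n edges are counted by C_n; here n = 12.
C_12 = C(24,12)/13 = 2704156/13 = 208012.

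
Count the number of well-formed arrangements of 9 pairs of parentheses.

Balanced strings of n pairs of brackets are counted by C_n; here n = 9.
C_9 = 4862.

4862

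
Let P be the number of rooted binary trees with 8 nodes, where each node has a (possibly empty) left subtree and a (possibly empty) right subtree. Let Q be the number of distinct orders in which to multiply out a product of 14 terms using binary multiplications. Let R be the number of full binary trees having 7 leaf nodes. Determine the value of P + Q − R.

744198

Rooted binary trees with 8 nodes (each child slot possibly empty) number C_8. So P = C_8 = 1430.
Parenthesizations of m factors correspond to full binary trees with m leaves, counted by C_{m−1}; m = 14 gives C_13. So Q = C_13 = 742900.
A full binary tree with L leaves has L−1 internal nodes and is counted by C_{L−1}; L = 7 gives C_6. So R = C_6 = 132.
P + Q − R = 1430 + 742900 − 132 = 744198.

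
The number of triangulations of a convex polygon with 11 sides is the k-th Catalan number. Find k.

The number of triangulations of an 11-gon is the Catalan number C_9 (index = sides − 2).

9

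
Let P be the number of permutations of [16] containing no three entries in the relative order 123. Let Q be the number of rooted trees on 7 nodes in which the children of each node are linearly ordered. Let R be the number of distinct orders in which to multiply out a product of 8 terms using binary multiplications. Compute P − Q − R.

35357109

Permutations of [n] avoiding any single length-3 pattern are counted by C_n; here n = 16. So P = C_16 = 35357670.
A rooted plane tree on 7 nodes has 6 edges, and such trees are counted by C_6. So Q = C_6 = 132.
Parenthesizations of m factors correspond to full binary trees with m leaves, counted by C_{m−1}; m = 8 gives C_7. So R = C_7 = 429.
P − Q − R = 35357670 − 132 − 429 = 35357109.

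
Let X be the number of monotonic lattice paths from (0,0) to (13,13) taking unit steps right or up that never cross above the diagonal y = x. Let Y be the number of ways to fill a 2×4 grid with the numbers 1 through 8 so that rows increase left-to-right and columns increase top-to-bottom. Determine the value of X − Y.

Monotone paths in an n×n grid that stay weakly below the diagonal are counted by C_n; here n = 13. So X = C_13 = 742900.
Standard Young tableaux of shape 2×n are counted by C_n; here n = 4. So Y = C_4 = 14.
X − Y = 742900 − 14 = 742886.

742886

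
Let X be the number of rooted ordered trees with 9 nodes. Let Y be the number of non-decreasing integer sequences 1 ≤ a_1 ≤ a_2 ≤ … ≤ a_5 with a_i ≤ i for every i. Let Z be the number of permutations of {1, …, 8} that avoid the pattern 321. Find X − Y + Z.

2818

A rooted plane tree on 9 nodes has 8 edges, and such trees are counted by C_8. So X = C_8 = 1430.
Weakly increasing sequences with a_i ≤ i biject with Dyck paths of semilength 5, so there are C_5. So Y = C_5 = 42.
For any fixed pattern of length 3, the pattern-avoiding permutations of [8] number C_8. So Z = C_8 = 1430.
X − Y + Z = 1430 − 42 + 1430 = 2818.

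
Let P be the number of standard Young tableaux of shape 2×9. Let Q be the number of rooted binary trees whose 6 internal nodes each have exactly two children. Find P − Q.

By the hook-length formula (or a Dyck-path bijection), SYT of shape 2×9 number C_9. So P = C_9 = 4862.
Full binary trees with n internal nodes are counted by C_n; here n = 6. So Q = C_6 = 132.
P − Q = 4862 − 132 = 4730.

4730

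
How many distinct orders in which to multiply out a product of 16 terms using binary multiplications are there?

Ways to associate a product of 16 factors correspond to binary trees on 16 leaves, so the count is C_15.
C_15 = C(30,15)/16 = 155117520/16 = 9694845.

9694845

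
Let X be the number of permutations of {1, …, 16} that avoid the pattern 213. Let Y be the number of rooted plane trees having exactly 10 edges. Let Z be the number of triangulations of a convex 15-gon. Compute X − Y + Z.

Permutations of [n] avoiding any single length-3 pattern are counted by C_n; here n = 16. So X = C_16 = 35357670.
Rooted ordered trees with n edges are counted by C_n; here n = 10. So Y = C_10 = 16796.
Triangulations of a convex m-gon are counted by C_{m−2}; with m = 15 this is C_13. So Z = C_13 = 742900.
X − Y + Z = 35357670 − 16796 + 742900 = 36083774.

36083774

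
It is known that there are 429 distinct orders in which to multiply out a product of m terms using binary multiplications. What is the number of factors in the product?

8

Parenthesizations of m factors are counted by C_{m−1}. Since C_7 = 429, the index is 7.
So the index is 7, and the number of factors is 7 + 1 = 8.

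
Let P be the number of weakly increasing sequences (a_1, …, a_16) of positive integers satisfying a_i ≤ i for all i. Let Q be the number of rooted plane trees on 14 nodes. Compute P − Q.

Weakly increasing sequences with a_i ≤ i biject with Dyck paths of semilength 16, so there are C_16. So P = C_16 = 35357670.
A rooted plane tree on 14 nodes has 13 edges, and such trees are counted by C_13. So Q = C_13 = 742900.
P − Q = 35357670 − 742900 = 34614770.

34614770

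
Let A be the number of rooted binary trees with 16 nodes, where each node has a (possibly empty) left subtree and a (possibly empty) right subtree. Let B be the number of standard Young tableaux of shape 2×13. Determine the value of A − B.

34614770

There are C_n binary search tree shapes on n keys; with n = 16 that is C_16. So A = C_16 = 35357670.
Standard Young tableaux of shape 2×n are counted by C_n; here n = 13. So B = C_13 = 742900.
A − B = 35357670 − 742900 = 34614770.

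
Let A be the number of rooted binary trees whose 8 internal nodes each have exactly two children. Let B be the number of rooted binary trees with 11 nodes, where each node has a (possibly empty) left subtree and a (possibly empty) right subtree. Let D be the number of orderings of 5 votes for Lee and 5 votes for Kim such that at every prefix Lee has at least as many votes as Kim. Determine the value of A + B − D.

Full binary trees with n internal nodes are counted by C_n; here n = 8. So A = C_8 = 1430.
There are C_n binary search tree shapes on n keys; with n = 11 that is C_11. So B = C_11 = 58786.
Reading a vote for the leader as '(' and for the other as ')' turns such a sequence into a balanced string of 5 pairs, so the count is C_5. So D = C_5 = 42.
A + B − D = 1430 + 58786 − 42 = 60174.

60174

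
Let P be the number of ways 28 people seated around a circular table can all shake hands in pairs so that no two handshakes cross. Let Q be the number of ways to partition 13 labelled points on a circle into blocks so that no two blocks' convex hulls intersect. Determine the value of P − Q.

With 28 = 2·14 people, non-crossing handshake pairings are non-crossing perfect matchings on a circle, counted by C_14. So P = C_14 = 2674440.
The non-crossing partitions of [13] form a lattice of size C_13. So Q = C_13 = 742900.
P − Q = 2674440 − 742900 = 1931540.

1931540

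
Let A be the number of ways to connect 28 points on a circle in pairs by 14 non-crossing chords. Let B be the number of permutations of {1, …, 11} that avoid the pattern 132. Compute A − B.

2615654

Non-crossing perfect matchings of 2n points on a circle are counted by C_n; with 28 points, n = 14. So A = C_14 = 2674440.
Permutations of [n] avoiding any single length-3 pattern are counted by C_n; here n = 11. So B = C_11 = 58786.
A − B = 2674440 − 58786 = 2615654.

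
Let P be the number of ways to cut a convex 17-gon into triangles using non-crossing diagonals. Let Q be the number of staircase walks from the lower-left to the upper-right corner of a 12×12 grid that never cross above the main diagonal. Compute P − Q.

9486833

A convex 17-gon is triangulated into 15 triangles, and the number of such triangulations is the Catalan number C_{17−2} = C_15. So P = C_15 = 9694845.
Sub-diagonal monotone paths from (0,0) to (12,12) biject with Dyck paths of semilength 12, giving C_12. So Q = C_12 = 208012.
P − Q = 9694845 − 208012 = 9486833.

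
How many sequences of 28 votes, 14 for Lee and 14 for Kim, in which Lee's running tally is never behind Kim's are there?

Reading a vote for the leader as '(' and for the other as ')' turns such a sequence into a balanced string of 14 pairs, so the count is C_14.
C_14 = C(28,14)/15 = 40116600/15 = 2674440.

2674440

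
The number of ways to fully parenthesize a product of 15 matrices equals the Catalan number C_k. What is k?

Ways to associate a product of 15 factors correspond to binary trees on 15 leaves, so the count is C_14.

14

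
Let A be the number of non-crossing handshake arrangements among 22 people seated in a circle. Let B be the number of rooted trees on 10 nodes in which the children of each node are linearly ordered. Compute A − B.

With 22 = 2·11 people, non-crossing handshake pairings are non-crossing perfect matchings on a circle, counted by C_11. So A = C_11 = 58786.
A rooted plane tree on 10 nodes has 9 edges, and such trees are counted by C_9. So B = C_9 = 4862.
A − B = 58786 − 4862 = 53924.

53924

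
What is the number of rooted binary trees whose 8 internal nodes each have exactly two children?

The number of full binary trees on 8 internal nodes is the Catalan number C_8.
C_8 = 1430.

1430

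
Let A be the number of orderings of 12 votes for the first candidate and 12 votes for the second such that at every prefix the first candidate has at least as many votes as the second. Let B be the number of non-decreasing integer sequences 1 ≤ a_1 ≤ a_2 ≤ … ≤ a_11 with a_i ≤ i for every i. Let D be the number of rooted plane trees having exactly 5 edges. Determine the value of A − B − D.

Ballot sequences with n votes each where one side never trails are Dyck words, counted by C_n; here n = 12. So A = C_12 = 208012.
Weakly increasing sequences with a_i ≤ i biject with Dyck paths of semilength 11, so there are C_11. So B = C_11 = 58786.
A rooted plane tree with 5 edges has 6 nodes, and the count is C_5. So D = C_5 = 42.
A − B − D = 208012 − 58786 − 42 = 149184.

149184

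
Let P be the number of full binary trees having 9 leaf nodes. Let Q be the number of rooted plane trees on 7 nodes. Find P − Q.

1298

A full binary tree with L leaves has L−1 internal nodes and is counted by C_{L−1}; L = 9 gives C_8. So P = C_8 = 1430.
Rooted ordered (plane) trees on m nodes have m−1 edges and are counted by C_{m−1}; m = 7 gives C_6. So Q = C_6 = 132.
P − Q = 1430 − 132 = 1298.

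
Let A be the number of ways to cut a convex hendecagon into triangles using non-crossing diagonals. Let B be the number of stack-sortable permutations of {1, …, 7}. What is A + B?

5291

A convex 11-gon is triangulated into 9 triangles, and the number of such triangulations is the Catalan number C_{11−2} = C_9. So A = C_9 = 4862.
By Knuth's characterisation, the stack-sortable permutations of length 7 are the 231-avoiders, numbering C_7. So B = C_7 = 429.
A + B = 4862 + 429 = 5291.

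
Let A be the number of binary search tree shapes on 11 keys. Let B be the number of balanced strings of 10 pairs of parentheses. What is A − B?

There are C_n binary search tree shapes on n keys; with n = 11 that is C_11. So A = C_11 = 58786.
Balanced strings of n pairs of brackets are counted by C_n; here n = 10. So B = C_10 = 16796.
A − B = 58786 − 16796 = 41990.

41990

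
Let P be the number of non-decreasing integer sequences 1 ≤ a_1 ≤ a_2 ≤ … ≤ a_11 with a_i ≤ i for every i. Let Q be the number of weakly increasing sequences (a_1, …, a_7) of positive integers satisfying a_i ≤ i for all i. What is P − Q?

58357

Such sub-staircase sequences of length n are counted by C_n; here n = 11. So P = C_11 = 58786.
Such sub-staircase sequences of length n are counted by C_n; here n = 7. So Q = C_7 = 429.
P − Q = 58786 − 429 = 58357.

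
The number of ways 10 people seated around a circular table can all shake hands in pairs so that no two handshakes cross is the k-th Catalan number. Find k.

5

Non-crossing handshake pairings of 2n people are counted by C_n; 10 people gives n = 5.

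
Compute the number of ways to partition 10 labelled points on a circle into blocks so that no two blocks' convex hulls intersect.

16796

The non-crossing partitions of [10] form a lattice of size C_10.
C_10 = C_9 · 2(2·9+1)/(9+2) = 4862 · 38/11 = 16796.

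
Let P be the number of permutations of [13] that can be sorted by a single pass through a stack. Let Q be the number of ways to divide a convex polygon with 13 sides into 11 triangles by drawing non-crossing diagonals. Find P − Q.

684114

By Knuth's characterisation, the stack-sortable permutations of length 13 are the 231-avoiders, numbering C_13. So P = C_13 = 742900.
Triangulations of a convex m-gon are counted by C_{m−2}; with m = 13 this is C_11. So Q = C_11 = 58786.
P − Q = 742900 − 58786 = 684114.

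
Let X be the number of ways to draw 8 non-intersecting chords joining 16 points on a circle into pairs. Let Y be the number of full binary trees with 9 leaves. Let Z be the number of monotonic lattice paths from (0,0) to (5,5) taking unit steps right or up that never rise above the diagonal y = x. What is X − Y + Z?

Pairing 16 circle points by 8 non-crossing chords gives C_8 matchings. So X = C_8 = 1430.
Full binary trees with 9 leaves have 9−1 = 8 internal nodes, so there are C_8 of them. So Y = C_8 = 1430.
Monotone paths in an n×n grid that stay weakly below the diagonal are counted by C_n; here n = 5. So Z = C_5 = 42.
X − Y + Z = 1430 − 1430 + 42 = 42.

42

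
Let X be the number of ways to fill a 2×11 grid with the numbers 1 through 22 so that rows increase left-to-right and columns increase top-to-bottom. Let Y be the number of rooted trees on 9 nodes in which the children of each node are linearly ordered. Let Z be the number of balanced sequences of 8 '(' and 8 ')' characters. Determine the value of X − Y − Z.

Standard Young tableaux of shape 2×n are counted by C_n; here n = 11. So X = C_11 = 58786.
Rooted ordered (plane) trees on m nodes have m−1 edges and are counted by C_{m−1}; m = 9 gives C_8. So Y = C_8 = 1430.
Balanced strings of n pairs of brackets are counted by C_n; here n = 8. So Z = C_8 = 1430.
X − Y − Z = 58786 − 1430 − 1430 = 55926.

55926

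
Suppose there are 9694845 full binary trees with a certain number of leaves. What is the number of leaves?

Full binary trees with L leaves are counted by C_{L−1}; 9694845 = C_15.
So the index is 15, and the number of leaves is 15 + 1 = 16.

16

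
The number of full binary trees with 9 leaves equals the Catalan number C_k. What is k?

Full binary trees with 9 leaves have 9−1 = 8 internal nodes, so there are C_8 of them.

8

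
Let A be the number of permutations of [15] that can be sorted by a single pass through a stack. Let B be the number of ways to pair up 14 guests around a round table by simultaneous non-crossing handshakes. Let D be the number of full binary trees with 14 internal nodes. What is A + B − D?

7020834

By Knuth's characterisation, the stack-sortable permutations of length 15 are the 231-avoiders, numbering C_15. So A = C_15 = 9694845.
Non-crossing handshake pairings of 2n people are counted by C_n; 14 people gives n = 7. So B = C_7 = 429.
The number of full binary trees on 14 internal nodes is the Catalan number C_14. So D = C_14 = 2674440.
A + B − D = 9694845 + 429 − 2674440 = 7020834.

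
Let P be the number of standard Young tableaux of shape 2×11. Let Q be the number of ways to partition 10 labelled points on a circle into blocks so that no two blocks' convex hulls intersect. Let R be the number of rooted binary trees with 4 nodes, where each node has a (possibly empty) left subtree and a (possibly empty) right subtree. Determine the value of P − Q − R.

41976

By the hook-length formula (or a Dyck-path bijection), SYT of shape 2×11 number C_11. So P = C_11 = 58786.
The non-crossing partitions of [10] form a lattice of size C_10. So Q = C_10 = 16796.
Rooted binary trees with 4 nodes (each child slot possibly empty) number C_4. So R = C_4 = 14.
P − Q − R = 58786 − 16796 − 14 = 41976.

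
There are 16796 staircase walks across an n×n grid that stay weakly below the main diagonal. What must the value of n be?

Such diagonal-avoiding paths in an n×n grid are counted by C_n; 16796 = C_10.

10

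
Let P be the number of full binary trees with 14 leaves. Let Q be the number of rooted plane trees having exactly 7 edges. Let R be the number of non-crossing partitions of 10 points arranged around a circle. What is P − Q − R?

725675

Full binary trees with 14 leaves have 14−1 = 13 internal nodes, so there are C_13 of them. So P = C_13 = 742900.
A rooted plane tree with 7 edges has 8 nodes, and the count is C_7. So Q = C_7 = 429.
The non-crossing partitions of [10] form a lattice of size C_10. So R = C_10 = 16796.
P − Q − R = 742900 − 429 − 16796 = 725675.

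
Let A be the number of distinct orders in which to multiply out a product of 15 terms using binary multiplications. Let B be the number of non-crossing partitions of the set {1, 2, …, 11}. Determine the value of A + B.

Parenthesizations of m factors correspond to full binary trees with m leaves, counted by C_{m−1}; m = 15 gives C_14. So A = C_14 = 2674440.
The non-crossing partitions of [11] form a lattice of size C_11. So B = C_11 = 58786.
A + B = 2674440 + 58786 = 2733226.

2733226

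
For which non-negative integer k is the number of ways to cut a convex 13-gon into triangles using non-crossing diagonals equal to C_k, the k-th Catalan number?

Triangulations of a convex m-gon are counted by C_{m−2}; with m = 13 this is C_11.

11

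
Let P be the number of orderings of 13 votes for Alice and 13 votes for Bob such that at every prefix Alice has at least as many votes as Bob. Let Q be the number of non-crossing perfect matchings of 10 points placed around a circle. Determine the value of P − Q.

Ballot sequences with n votes each where one side never trails are Dyck words, counted by C_n; here n = 13. So P = C_13 = 742900.
Pairing 10 circle points by 5 non-crossing chords gives C_5 matchings. So Q = C_5 = 42.
P − Q = 742900 − 42 = 742858.

742858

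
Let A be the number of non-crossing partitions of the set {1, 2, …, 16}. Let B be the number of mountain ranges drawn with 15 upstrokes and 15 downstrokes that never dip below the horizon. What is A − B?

Non-crossing partitions of an n-element set are counted by C_n; here n = 16. So A = C_16 = 35357670.
A Dyck path with 15 up-steps and 15 down-steps has semilength 15, so there are C_15 of them. So B = C_15 = 9694845.
A − B = 35357670 − 9694845 = 25662825.

25662825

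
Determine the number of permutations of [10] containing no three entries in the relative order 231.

16796

For any fixed pattern of length 3, the pattern-avoiding permutations of [10] number C_10.
C_10 = C(20,10)/11 = 184756/11 = 16796.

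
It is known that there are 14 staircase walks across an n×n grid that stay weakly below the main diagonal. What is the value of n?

4

Such diagonal-avoiding paths in an n×n grid are counted by C_n; 14 = C_4.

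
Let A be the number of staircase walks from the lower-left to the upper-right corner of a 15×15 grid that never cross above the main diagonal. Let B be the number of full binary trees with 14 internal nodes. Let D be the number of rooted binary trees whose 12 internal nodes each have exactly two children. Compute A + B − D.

Monotone paths in an n×n grid that stay weakly below the diagonal are counted by C_n; here n = 15. So A = C_15 = 9694845.
Full binary trees with n internal nodes are counted by C_n; here n = 14. So B = C_14 = 2674440.
Full binary trees with n internal nodes are counted by C_n; here n = 12. So D = C_12 = 208012.
A + B − D = 9694845 + 2674440 − 208012 = 12161273.

12161273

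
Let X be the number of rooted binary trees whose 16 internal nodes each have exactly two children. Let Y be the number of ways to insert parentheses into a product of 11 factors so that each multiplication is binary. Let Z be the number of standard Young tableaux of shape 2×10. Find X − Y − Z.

Full binary trees with n internal nodes are counted by C_n; here n = 16. So X = C_16 = 35357670.
Bracketing 11 factors into binary products is counted by C_{11−1} = C_10. So Y = C_10 = 16796.
By the hook-length formula (or a Dyck-path bijection), SYT of shape 2×10 number C_10. So Z = C_10 = 16796.
X − Y − Z = 35357670 − 16796 − 16796 = 35324078.

35324078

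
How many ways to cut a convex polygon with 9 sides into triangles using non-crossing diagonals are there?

The number of triangulations of a 9-gon is the Catalan number C_7 (index = sides − 2).
C_7 = C(14,7)/8 = 3432/8 = 429.

429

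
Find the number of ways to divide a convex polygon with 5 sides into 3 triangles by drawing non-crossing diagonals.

Triangulations of a convex m-gon are counted by C_{m−2}; with m = 5 this is C_3.
C_3 = 5.

5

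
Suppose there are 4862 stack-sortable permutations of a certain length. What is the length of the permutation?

9

Stack-sortable permutations of [n] are counted by C_n. The Catalan number equal to 4862 is C_9.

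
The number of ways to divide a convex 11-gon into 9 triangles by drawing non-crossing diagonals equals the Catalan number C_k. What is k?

9

A convex 11-gon is triangulated into 9 triangles, and the number of such triangulations is the Catalan number C_{11−2} = C_9.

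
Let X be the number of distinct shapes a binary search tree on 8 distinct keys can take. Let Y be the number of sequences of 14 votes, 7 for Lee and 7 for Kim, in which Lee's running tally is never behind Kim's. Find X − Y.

1001

Rooted binary trees with 8 nodes (each child slot possibly empty) number C_8. So X = C_8 = 1430.
Ballot sequences with n votes each where one side never trails are Dyck words, counted by C_n; here n = 7. So Y = C_7 = 429.
X − Y = 1430 − 429 = 1001.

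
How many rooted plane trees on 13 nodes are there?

208012

A rooted plane tree on 13 nodes has 12 edges, and such trees are counted by C_12.
C_12 = C_11 · 2(2·11+1)/(11+2) = 58786 · 46/13 = 208012.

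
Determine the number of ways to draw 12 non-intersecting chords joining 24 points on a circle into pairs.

208012

Non-crossing perfect matchings of 2n points on a circle are counted by C_n; with 24 points, n = 12.
C_12 = C(24,12)/13 = 2704156/13 = 208012.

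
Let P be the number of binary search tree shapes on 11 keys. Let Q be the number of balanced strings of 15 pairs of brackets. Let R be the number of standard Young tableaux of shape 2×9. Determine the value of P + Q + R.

Binary trees (left/right distinguished) on n nodes are counted by C_n; here n = 11. So P = C_11 = 58786.
A balanced arrangement of 15 bracket pairs is a Dyck word of semilength 15, so the count is C_15. So Q = C_15 = 9694845.
Standard Young tableaux of shape 2×n are counted by C_n; here n = 9. So R = C_9 = 4862.
P + Q + R = 58786 + 9694845 + 4862 = 9758493.

9758493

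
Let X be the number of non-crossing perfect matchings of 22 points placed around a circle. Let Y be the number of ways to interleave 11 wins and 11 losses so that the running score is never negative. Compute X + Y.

Non-crossing perfect matchings of 2n points on a circle are counted by C_n; with 22 points, n = 11. So X = C_11 = 58786.
Reading a vote for the leader as '(' and for the other as ')' turns such a sequence into a balanced string of 11 pairs, so the count is C_11. So Y = C_11 = 58786.
X + Y = 58786 + 58786 = 117572.

117572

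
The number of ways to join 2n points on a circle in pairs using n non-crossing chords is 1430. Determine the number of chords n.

8

Non-crossing pairings of 2n points on a circle are counted by C_n. The Catalan number equal to 1430 is C_8.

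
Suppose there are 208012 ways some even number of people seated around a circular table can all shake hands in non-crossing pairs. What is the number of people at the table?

Non-crossing handshake pairings of 2n people are counted by C_n. Since C_12 = 208012, the index is 12.
So n = 12, and there are 2n = 24 people.

24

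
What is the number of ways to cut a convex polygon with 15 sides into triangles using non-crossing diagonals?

The number of triangulations of a 15-gon is the Catalan number C_13 (index = sides − 2).
C_13 = C(26,13)/14 = 10400600/14 = 742900.

742900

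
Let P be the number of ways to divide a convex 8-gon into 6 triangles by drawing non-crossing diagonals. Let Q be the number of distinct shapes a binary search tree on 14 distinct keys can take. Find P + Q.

A convex 8-gon is triangulated into 6 triangles, and the number of such triangulations is the Catalan number C_{8−2} = C_6. So P = C_6 = 132.
There are C_n binary search tree shapes on n keys; with n = 14 that is C_14. So Q = C_14 = 2674440.
P + Q = 132 + 2674440 = 2674572.

2674572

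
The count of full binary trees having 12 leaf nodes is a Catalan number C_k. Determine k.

Full binary trees with 12 leaves have 12−1 = 11 internal nodes, so there are C_11 of them.

11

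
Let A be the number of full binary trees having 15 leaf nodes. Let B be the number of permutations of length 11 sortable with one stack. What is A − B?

2615654

Full binary trees with 15 leaves have 15−1 = 14 internal nodes, so there are C_14 of them. So A = C_14 = 2674440.
Stack-sortable permutations are exactly the 231-avoiding ones, counted by C_n; here n = 11. So B = C_11 = 58786.
A − B = 2674440 − 58786 = 2615654.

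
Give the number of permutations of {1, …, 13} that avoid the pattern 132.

742900

For any fixed pattern of length 3, the pattern-avoiding permutations of [13] number C_13.
C_13 = C_12 · 2(2·12+1)/(12+2) = 208012 · 50/14 = 742900.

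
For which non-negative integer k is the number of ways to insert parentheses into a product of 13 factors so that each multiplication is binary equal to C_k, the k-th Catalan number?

Parenthesizations of m factors correspond to full binary trees with m leaves, counted by C_{m−1}; m = 13 gives C_12.

12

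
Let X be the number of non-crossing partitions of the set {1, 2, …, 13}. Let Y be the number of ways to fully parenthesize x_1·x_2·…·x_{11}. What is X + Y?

759696

The non-crossing partitions of [13] form a lattice of size C_13. So X = C_13 = 742900.
Bracketing 11 factors into binary products is counted by C_{11−1} = C_10. So Y = C_10 = 16796.
X + Y = 742900 + 16796 = 759696.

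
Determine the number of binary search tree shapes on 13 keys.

Rooted binary trees with 13 nodes (each child slot possibly empty) number C_13.
C_13 = C(26,13)/14 = 10400600/14 = 742900.

742900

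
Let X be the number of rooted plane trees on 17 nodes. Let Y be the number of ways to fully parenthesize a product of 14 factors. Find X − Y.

A rooted plane tree on 17 nodes has 16 edges, and such trees are counted by C_16. So X = C_16 = 35357670.
Ways to associate a product of 14 factors correspond to binary trees on 14 leaves, so the count is C_13. So Y = C_13 = 742900.
X − Y = 35357670 − 742900 = 34614770.

34614770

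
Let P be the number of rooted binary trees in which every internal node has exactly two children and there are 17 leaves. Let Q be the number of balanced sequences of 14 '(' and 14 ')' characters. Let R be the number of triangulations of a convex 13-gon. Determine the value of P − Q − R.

Full binary trees with 17 leaves have 17−1 = 16 internal nodes, so there are C_16 of them. So P = C_16 = 35357670.
A balanced arrangement of 14 bracket pairs is a Dyck word of semilength 14, so the count is C_14. So Q = C_14 = 2674440.
A convex 13-gon is triangulated into 11 triangles, and the number of such triangulations is the Catalan number C_{13−2} = C_11. So R = C_11 = 58786.
P − Q − R = 35357670 − 2674440 − 58786 = 32624444.

32624444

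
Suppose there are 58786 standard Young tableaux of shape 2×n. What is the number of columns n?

Standard Young tableaux of shape 2×n are counted by C_n. The Catalan number equal to 58786 is C_11.

11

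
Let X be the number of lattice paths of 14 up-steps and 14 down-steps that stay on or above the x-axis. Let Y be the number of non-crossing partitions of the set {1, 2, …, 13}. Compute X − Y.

Paths of 14 up- and 14 down-steps that never dip below the axis are Dyck paths; their count is C_14. So X = C_14 = 2674440.
Non-crossing partitions of an n-element set are counted by C_n; here n = 13. So Y = C_13 = 742900.
X − Y = 2674440 − 742900 = 1931540.

1931540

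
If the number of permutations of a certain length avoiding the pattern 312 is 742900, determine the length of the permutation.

Permutations of [n] avoiding a fixed length-3 pattern are counted by C_n. The Catalan number equal to 742900 is C_13.

13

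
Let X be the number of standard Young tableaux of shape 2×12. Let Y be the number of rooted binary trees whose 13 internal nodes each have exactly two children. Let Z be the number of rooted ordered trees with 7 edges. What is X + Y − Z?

950483

By the hook-length formula (or a Dyck-path bijection), SYT of shape 2×12 number C_12. So X = C_12 = 208012.
The number of full binary trees on 13 internal nodes is the Catalan number C_13. So Y = C_13 = 742900.
A rooted plane tree with 7 edges has 8 nodes, and the count is C_7. So Z = C_7 = 429.
X + Y − Z = 208012 + 742900 − 429 = 950483.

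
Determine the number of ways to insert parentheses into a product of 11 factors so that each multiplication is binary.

Bracketing 11 factors into binary products is counted by C_{11−1} = C_10.
C_10 = 16796.

16796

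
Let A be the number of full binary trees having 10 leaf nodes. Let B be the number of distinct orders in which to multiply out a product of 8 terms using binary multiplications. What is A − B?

4433

A full binary tree with L leaves has L−1 internal nodes and is counted by C_{L−1}; L = 10 gives C_9. So A = C_9 = 4862.
Ways to associate a product of 8 factors correspond to binary trees on 8 leaves, so the count is C_7. So B = C_7 = 429.
A − B = 4862 − 429 = 4433.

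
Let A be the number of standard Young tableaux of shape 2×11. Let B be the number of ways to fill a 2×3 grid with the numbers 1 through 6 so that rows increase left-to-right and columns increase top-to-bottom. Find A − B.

Standard Young tableaux of shape 2×n are counted by C_n; here n = 11. So A = C_11 = 58786.
Standard Young tableaux of shape 2×n are counted by C_n; here n = 3. So B = C_3 = 5.
A − B = 58786 − 5 = 58781.

58781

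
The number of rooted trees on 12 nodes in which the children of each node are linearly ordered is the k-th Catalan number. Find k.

A rooted plane tree on 12 nodes has 11 edges, and such trees are counted by C_11.

11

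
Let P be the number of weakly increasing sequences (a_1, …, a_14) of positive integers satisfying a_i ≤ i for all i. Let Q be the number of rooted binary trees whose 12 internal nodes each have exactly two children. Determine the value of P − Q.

2466428

Weakly increasing sequences with a_i ≤ i biject with Dyck paths of semilength 14, so there are C_14. So P = C_14 = 2674440.
The number of full binary trees on 12 internal nodes is the Catalan number C_12. So Q = C_12 = 208012.
P − Q = 2674440 − 208012 = 2466428.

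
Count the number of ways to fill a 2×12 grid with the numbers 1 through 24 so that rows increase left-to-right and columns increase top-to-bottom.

208012

By the hook-length formula (or a Dyck-path bijection), SYT of shape 2×12 number C_12.
C_12 = C_11 · 2(2·11+1)/(11+2) = 58786 · 46/13 = 208012.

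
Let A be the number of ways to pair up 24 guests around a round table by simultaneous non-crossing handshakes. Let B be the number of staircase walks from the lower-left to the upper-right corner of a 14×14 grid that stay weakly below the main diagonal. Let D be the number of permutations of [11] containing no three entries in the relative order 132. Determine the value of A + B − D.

2823666

With 24 = 2·12 people, non-crossing handshake pairings are non-crossing perfect matchings on a circle, counted by C_12. So A = C_12 = 208012.
Sub-diagonal monotone paths from (0,0) to (14,14) biject with Dyck paths of semilength 14, giving C_14. So B = C_14 = 2674440.
For any fixed pattern of length 3, the pattern-avoiding permutations of [11] number C_11. So D = C_11 = 58786.
A + B − D = 208012 + 2674440 − 58786 = 2823666.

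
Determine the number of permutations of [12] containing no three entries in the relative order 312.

208012

Permutations of [n] avoiding any single length-3 pattern are counted by C_n; here n = 12.
C_12 = C(24,12)/13 = 2704156/13 = 208012.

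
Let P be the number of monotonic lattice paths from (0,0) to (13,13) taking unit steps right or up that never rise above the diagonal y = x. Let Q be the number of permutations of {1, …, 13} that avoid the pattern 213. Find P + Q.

Sub-diagonal monotone paths from (0,0) to (13,13) biject with Dyck paths of semilength 13, giving C_13. So P = C_13 = 742900.
Permutations of [n] avoiding any single length-3 pattern are counted by C_n; here n = 13. So Q = C_13 = 742900.
P + Q = 742900 + 742900 = 1485800.

1485800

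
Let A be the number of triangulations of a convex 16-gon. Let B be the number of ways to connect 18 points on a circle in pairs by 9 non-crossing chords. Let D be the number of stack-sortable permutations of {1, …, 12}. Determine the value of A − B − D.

2461566

A convex 16-gon is triangulated into 14 triangles, and the number of such triangulations is the Catalan number C_{16−2} = C_14. So A = C_14 = 2674440.
Pairing 18 circle points by 9 non-crossing chords gives C_9 matchings. So B = C_9 = 4862.
By Knuth's characterisation, the stack-sortable permutations of length 12 are the 231-avoiders, numbering C_12. So D = C_12 = 208012.
A − B − D = 2674440 − 4862 − 208012 = 2461566.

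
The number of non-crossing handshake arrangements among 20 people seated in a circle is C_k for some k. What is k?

Non-crossing handshake pairings of 2n people are counted by C_n; 20 people gives n = 10.

10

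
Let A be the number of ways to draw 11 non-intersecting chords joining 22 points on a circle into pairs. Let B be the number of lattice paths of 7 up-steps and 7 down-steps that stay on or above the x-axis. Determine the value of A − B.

Pairing 22 circle points by 11 non-crossing chords gives C_11 matchings. So A = C_11 = 58786.
A Dyck path with 7 up-steps and 7 down-steps has semilength 7, so there are C_7 of them. So B = C_7 = 429.
A − B = 58786 − 429 = 58357.

58357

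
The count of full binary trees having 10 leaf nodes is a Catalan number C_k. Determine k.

9

A full binary tree with L leaves has L−1 internal nodes and is counted by C_{L−1}; L = 10 gives C_9.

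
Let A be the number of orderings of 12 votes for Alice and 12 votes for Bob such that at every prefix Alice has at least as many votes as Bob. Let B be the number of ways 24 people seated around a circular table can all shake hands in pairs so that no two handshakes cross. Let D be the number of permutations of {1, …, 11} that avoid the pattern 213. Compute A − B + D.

58786

Ballot sequences with n votes each where one side never trails are Dyck words, counted by C_n; here n = 12. So A = C_12 = 208012.
Non-crossing handshake pairings of 2n people are counted by C_n; 24 people gives n = 12. So B = C_12 = 208012.
For any fixed pattern of length 3, the pattern-avoiding permutations of [11] number C_11. So D = C_11 = 58786.
A − B + D = 208012 − 208012 + 58786 = 58786.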